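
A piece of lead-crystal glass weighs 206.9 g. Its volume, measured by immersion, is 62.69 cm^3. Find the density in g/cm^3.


Use the definition of density:
  rho = mass / volume
  rho = 206.9 / 62.69 = 3.3 g/cm^3

3.3 g/cm^3


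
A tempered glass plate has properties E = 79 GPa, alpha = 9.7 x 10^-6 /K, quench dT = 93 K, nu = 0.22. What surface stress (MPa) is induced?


Tempering stress: sigma = E * alpha * dT / (1 - nu)
  E (MPa) = 79 * 1000 = 79000
  Numerator = 79000 * (9.7 x 10^-6) * 93 = 71.2659
  Denominator = 1 - 0.22 = 0.78
  sigma = 71.2659 / 0.78 = 91.4 MPa

91.4 MPa


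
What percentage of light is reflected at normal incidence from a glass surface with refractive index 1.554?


Fresnel reflectance at normal incidence:
  R = ((n - 1)/(n + 1))^2
  (n - 1)/(n + 1) = (1.554 - 1)/(1.554 + 1) = 0.216915
  R = 0.216915^2 = 0.0470521
  R(%) = 0.0470521 * 100 = 4.705%

4.705%


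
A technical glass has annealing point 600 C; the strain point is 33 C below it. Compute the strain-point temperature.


Strain point = annealing point - difference:
  T_strain = 600 - 33 = 567 C

567 C


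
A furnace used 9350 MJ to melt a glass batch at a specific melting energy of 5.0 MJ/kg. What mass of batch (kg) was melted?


Rearrange E = m * s for m:
  m = E / s
  m = 9350 / 5.0 = 1870.0 kg

1870.0 kg


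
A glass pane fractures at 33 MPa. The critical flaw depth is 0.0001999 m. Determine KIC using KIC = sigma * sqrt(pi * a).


Fracture toughness: KIC = sigma * sqrt(pi * a)
  pi * a = pi * 0.0001999 = 0.000628004
  sqrt(pi * a) = 0.02506
  KIC = 33 * 0.02506 = 0.827 MPa*sqrt(m)

0.827 MPa*sqrt(m)


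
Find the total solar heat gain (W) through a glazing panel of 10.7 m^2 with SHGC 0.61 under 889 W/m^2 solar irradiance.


Solar heat gain: Q = Area * SHGC * Irradiance
  Q = 10.7 * 0.61 * 889 = 5802.5 W

5802.5 W


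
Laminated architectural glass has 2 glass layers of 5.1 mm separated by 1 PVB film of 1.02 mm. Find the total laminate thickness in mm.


Total thickness = glass contribution + PVB contribution
  Glass: 2 * 5.1 = 10.2 mm
  PVB: 1 * 1.02 = 1.02 mm
  Total = 10.2 + 1.02 = 11.22 mm

11.22 mm


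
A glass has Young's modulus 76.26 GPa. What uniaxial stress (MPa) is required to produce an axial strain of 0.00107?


Rearrange E = sigma / epsilon:
  sigma = E * epsilon
  E (MPa) = 76.26 * 1000 = 76260
  sigma = 76260 * 0.00107 = 81.6 MPa

81.6 MPa


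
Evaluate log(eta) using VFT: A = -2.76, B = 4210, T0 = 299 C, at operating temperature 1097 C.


VFT equation: log(eta) = A + B / (T - T0)
  T - T0 = 1097 - 299 = 798
  B / (T - T0) = 4210 / 798 = 5.276
  log(eta) = -2.76 + 5.276 = 2.516

2.516


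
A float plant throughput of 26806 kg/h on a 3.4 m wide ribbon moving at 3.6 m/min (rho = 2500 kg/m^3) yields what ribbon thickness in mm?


Ribbon cross-section from mass balance:
  Volume rate = throughput / density = 26806 / 2500 = 10.7224 m^3/h
  thickness = volume rate / (speed * 60 * width), i.e.
  thickness = throughput / (60 * speed * width * density) * 1000
  thickness = 26806 / (60 * 3.6 * 3.4 * 2500) * 1000 = 14.6 mm

14.6 mm


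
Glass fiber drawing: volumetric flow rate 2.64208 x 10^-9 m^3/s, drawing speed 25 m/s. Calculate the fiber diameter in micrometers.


Cross-sectional area from continuity:
  A = Q / v = 2.64208 x 10^-9 / 25 = 1.056832 x 10^-10 m^2
Diameter from circular cross-section:
  d = sqrt(4A / pi) * 10^6 (m -> um)
  d = sqrt(4 * 1.056832 x 10^-10 / pi) * 10^6 = 11.6 um

11.6 um


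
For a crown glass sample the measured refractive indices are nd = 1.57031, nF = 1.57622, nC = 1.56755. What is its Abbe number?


Abbe number formula: Vd = (nd - 1) / (nF - nC)
  nd - 1 = 1.57031 - 1 = 0.57031
  nF - nC = 1.57622 - 1.56755 = 0.00867
  Vd = 0.57031 / 0.00867 = 65.78

65.78


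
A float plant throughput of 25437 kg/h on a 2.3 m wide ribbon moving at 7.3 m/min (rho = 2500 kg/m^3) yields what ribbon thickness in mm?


Ribbon cross-section from mass balance:
  Volume rate = throughput / density = 25437 / 2500 = 10.1748 m^3/h
  thickness = volume rate / (speed * 60 * width), i.e.
  thickness = throughput / (60 * speed * width * density) * 1000
  thickness = 25437 / (60 * 7.3 * 2.3 * 2500) * 1000 = 10.1 mm

10.1 mm


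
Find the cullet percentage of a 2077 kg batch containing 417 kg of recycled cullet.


Cullet ratio = (cullet mass / total batch mass) * 100
  Ratio = 417 / 2077 * 100 = 20.08%

20.08%


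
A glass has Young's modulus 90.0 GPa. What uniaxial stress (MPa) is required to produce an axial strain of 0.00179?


Rearrange E = sigma / epsilon:
  sigma = E * epsilon
  E (MPa) = 90.0 * 1000 = 90000
  sigma = 90000 * 0.00179 = 161.1 MPa

161.1 MPa


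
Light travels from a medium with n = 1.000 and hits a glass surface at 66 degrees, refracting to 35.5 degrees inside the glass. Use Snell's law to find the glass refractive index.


Apply Snell's law: n1 * sin(theta1) = n2 * sin(theta2)
  n2 = n1 * sin(theta1) / sin(theta2)
  sin(66) = 0.913545
  sin(35.5) = 0.580703
  n2 = 1.000 * 0.913545 / 0.580703 = 1.5732

1.5732


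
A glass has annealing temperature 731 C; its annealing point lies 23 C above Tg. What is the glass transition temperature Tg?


Rearrange T_anneal = Tg + offset for Tg:
  Tg = T_anneal - offset = 731 - 23 = 708 C

708 C


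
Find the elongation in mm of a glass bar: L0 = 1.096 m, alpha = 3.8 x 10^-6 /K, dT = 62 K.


Thermal expansion formula: dL = alpha * L0 * dT
  dL = (3.8 x 10^-6) * 1.096 * 62 = 0.00025822 m
Convert to mm: 0.00025822 * 1000 = 0.2582 mm

0.2582 mm


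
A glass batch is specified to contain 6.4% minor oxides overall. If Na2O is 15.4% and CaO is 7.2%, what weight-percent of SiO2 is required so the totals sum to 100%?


Known pieces sum to 100%:
  SiO2 = 100 - (others + Na2O + CaO)
  SiO2 = 100 - (6.4 + 15.4 + 7.2) = 71.0%

71.0%


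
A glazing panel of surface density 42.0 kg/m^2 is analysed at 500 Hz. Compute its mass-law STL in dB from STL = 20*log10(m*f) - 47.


Mass law: STL = 20 * log10(m * f) - 47
  m * f = 42.0 * 500 = 21000
  log10(21000) = 4.32222
  STL = 20 * 4.32222 - 47 = 86.4444 - 47 = 39.4 dB

39.4 dB


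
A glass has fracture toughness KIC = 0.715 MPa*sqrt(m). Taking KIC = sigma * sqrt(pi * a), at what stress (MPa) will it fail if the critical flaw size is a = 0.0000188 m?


Rearrange KIC = sigma * sqrt(pi * a):
  sigma = KIC / sqrt(pi * a)
  sqrt(pi * 0.0000188) = 0.007685
  sigma = 0.715 / 0.007685 = 93.04 MPa

93.04 MPa


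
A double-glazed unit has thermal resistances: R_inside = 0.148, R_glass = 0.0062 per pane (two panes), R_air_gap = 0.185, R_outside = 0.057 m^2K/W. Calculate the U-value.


Total thermal resistance (series):
  R_total = R_in + R_glass + R_air + R_glass + R_out
  R_total = 0.148 + 0.0062 + 0.185 + 0.0062 + 0.057 = 0.4024 m^2K/W
U-value = 1 / R_total = 1 / 0.4024 = 2.485 W/m^2K

2.485 W/m^2K


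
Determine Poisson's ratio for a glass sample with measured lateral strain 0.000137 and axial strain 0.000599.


Poisson's ratio: nu = lateral strain / axial strain
  nu = 0.000137 / 0.000599 = 0.2287

0.2287


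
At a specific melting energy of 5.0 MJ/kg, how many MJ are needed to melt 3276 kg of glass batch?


Total energy = mass * specific energy
  E = 3276 * 5.0 = 16380 MJ

16380 MJ


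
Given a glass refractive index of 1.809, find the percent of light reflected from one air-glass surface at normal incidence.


Fresnel reflectance at normal incidence:
  R = ((n - 1)/(n + 1))^2
  (n - 1)/(n + 1) = (1.809 - 1)/(1.809 + 1) = 0.288003
  R = 0.288003^2 = 0.0829457
  R(%) = 0.0829457 * 100 = 8.295%

8.295%


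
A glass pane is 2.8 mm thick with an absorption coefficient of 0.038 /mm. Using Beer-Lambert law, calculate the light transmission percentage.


Beer-Lambert law: T = exp(-alpha * thickness)
  exponent = -0.038 * 2.8 = -0.1064
  T = exp(-0.1064) = 0.8991
  Percentage = 0.8991 * 100 = 89.91%

89.91%


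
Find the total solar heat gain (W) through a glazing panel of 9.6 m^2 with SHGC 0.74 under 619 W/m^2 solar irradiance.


Solar heat gain: Q = Area * SHGC * Irradiance
  Q = 9.6 * 0.74 * 619 = 4397.4 W

4397.4 W


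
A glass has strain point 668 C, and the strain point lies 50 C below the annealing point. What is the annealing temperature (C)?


T_anneal = T_strain + gap:
  T_anneal = 668 + 50 = 718 C

718 C


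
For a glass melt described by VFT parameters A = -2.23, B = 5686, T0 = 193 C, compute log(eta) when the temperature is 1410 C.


VFT equation: log(eta) = A + B / (T - T0)
  T - T0 = 1410 - 193 = 1217
  B / (T - T0) = 5686 / 1217 = 4.672
  log(eta) = -2.23 + 4.672 = 2.442

2.442


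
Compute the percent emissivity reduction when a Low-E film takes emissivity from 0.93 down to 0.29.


Percentage reduction = (1 - coated/uncoated) * 100
  Ratio = 0.29 / 0.93 = 0.3118
  Reduction = (1 - 0.3118) * 100 = 68.8%

68.8%


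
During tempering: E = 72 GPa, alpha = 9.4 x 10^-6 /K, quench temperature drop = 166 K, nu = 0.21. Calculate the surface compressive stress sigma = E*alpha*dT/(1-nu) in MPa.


Tempering stress: sigma = E * alpha * dT / (1 - nu)
  E (MPa) = 72 * 1000 = 72000
  Numerator = 72000 * (9.4 x 10^-6) * 166 = 112.3488
  Denominator = 1 - 0.21 = 0.79
  sigma = 112.3488 / 0.79 = 142.2 MPa

142.2 MPa


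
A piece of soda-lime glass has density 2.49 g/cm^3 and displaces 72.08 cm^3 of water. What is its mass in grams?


Rearrange rho = m / V:
  m = rho * V
  m = 2.49 * 72.08 = 179.479 g

179.479 g


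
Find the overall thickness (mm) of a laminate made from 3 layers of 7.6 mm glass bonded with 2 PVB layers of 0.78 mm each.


Total thickness = glass contribution + PVB contribution
  Glass: 3 * 7.6 = 22.8 mm
  PVB: 2 * 0.78 = 1.56 mm
  Total = 22.8 + 1.56 = 24.36 mm

24.36 mm


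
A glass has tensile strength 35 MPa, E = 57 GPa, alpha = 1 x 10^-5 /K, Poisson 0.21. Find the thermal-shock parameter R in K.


Thermal shock resistance: R = sigma * (1 - nu) / (E * alpha)
  Numerator = 35 * (1 - 0.21) = 27.65
  Denominator = 57 * 1000 * (1 x 10^-5) = 0.57
  R = 27.65 / 0.57 = 48.5 K

48.5 K


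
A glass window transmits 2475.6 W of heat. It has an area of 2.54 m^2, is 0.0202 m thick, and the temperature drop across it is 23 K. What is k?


Fourier's law rearranged: k = Q * t / (A * dT)
  Numerator = 2475.6 * 0.0202 = 50.00712
  Denominator = 2.54 * 23 = 58.42
  k = 50.00712 / 58.42 = 0.856 W/mK

0.856 W/mK


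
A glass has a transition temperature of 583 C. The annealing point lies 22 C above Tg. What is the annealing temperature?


The annealing temperature is Tg plus the offset:
  T_anneal = 583 + 22 = 605 C

605 C


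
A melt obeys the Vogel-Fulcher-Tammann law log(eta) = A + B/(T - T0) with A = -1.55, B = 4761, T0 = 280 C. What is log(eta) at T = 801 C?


VFT equation: log(eta) = A + B / (T - T0)
  T - T0 = 801 - 280 = 521
  B / (T - T0) = 4761 / 521 = 9.138
  log(eta) = -1.55 + 9.138 = 7.588

7.588


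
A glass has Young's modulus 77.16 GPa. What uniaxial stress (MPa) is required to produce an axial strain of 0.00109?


Rearrange E = sigma / epsilon:
  sigma = E * epsilon
  E (MPa) = 77.16 * 1000 = 77160
  sigma = 77160 * 0.00109 = 84.1 MPa

84.1 MPa


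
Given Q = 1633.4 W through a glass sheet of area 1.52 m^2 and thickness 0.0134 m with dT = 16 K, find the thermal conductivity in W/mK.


Fourier's law rearranged: k = Q * t / (A * dT)
  Numerator = 1633.4 * 0.0134 = 21.88756
  Denominator = 1.52 * 16 = 24.32
  k = 21.88756 / 24.32 = 0.9 W/mK

0.9 W/mK


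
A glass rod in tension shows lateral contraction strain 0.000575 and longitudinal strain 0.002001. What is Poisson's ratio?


Poisson's ratio: nu = lateral strain / axial strain
  nu = 0.000575 / 0.002001 = 0.2874

0.2874


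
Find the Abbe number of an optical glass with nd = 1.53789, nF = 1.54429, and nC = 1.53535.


Abbe number formula: Vd = (nd - 1) / (nF - nC)
  nd - 1 = 1.53789 - 1 = 0.53789
  nF - nC = 1.54429 - 1.53535 = 0.00894
  Vd = 0.53789 / 0.00894 = 60.17

60.17


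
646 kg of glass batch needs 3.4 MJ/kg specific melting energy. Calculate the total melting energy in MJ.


Total energy = mass * specific energy
  E = 646 * 3.4 = 2196.4 MJ

2196.4 MJ


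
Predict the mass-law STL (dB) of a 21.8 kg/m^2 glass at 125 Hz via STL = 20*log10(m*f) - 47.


Mass law: STL = 20 * log10(m * f) - 47
  m * f = 21.8 * 125 = 2725
  log10(2725) = 3.43537
  STL = 20 * 3.43537 - 47 = 68.7074 - 47 = 21.7 dB

21.7 dB


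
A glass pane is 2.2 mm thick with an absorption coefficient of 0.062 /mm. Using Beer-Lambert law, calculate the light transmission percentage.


Beer-Lambert law: T = exp(-alpha * thickness)
  exponent = -0.062 * 2.2 = -0.1364
  T = exp(-0.1364) = 0.8725
  Percentage = 0.8725 * 100 = 87.25%

87.25%


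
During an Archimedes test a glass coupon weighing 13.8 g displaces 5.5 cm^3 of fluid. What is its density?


Use the definition of density:
  rho = mass / volume
  rho = 13.8 / 5.5 = 2.509 g/cm^3

2.509 g/cm^3


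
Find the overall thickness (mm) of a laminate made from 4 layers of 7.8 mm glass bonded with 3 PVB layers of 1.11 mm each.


Total thickness = glass contribution + PVB contribution
  Glass: 4 * 7.8 = 31.2 mm
  PVB: 3 * 1.11 = 3.33 mm
  Total = 31.2 + 3.33 = 34.53 mm

34.53 mm


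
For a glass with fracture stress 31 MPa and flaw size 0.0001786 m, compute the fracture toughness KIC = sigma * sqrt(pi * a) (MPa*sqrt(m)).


Fracture toughness: KIC = sigma * sqrt(pi * a)
  pi * a = pi * 0.0001786 = 0.000561088
  sqrt(pi * a) = 0.023687
  KIC = 31 * 0.023687 = 0.734 MPa*sqrt(m)

0.734 MPa*sqrt(m)


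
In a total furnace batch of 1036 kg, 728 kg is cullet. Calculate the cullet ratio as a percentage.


Cullet ratio = (cullet mass / total batch mass) * 100
  Ratio = 728 / 1036 * 100 = 70.27%

70.27%


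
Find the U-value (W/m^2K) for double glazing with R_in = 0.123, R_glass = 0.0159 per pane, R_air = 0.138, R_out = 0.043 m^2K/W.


Total thermal resistance (series):
  R_total = R_in + R_glass + R_air + R_glass + R_out
  R_total = 0.123 + 0.0159 + 0.138 + 0.0159 + 0.043 = 0.3358 m^2K/W
U-value = 1 / R_total = 1 / 0.3358 = 2.978 W/m^2K

2.978 W/m^2K


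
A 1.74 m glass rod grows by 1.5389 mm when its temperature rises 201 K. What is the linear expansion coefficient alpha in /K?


Rearrange dL = alpha * L0 * dT for alpha:
  alpha = dL / (L0 * dT)
  alpha = (1.5389 / 1000) / (1.74 * 201) = 0.0000044 /K = 4.4 x 10^-6 /K

4.4 x 10^-6 /K


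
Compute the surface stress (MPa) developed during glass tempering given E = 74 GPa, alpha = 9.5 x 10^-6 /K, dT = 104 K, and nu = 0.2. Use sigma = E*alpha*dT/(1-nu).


Tempering stress: sigma = E * alpha * dT / (1 - nu)
  E (MPa) = 74 * 1000 = 74000
  Numerator = 74000 * (9.5 x 10^-6) * 104 = 73.112
  Denominator = 1 - 0.2 = 0.8
  sigma = 73.112 / 0.8 = 91.4 MPa

91.4 MPa


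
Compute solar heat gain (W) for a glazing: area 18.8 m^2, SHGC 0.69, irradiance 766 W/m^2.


Solar heat gain: Q = Area * SHGC * Irradiance
  Q = 18.8 * 0.69 * 766 = 9936.6 W

9936.6 W


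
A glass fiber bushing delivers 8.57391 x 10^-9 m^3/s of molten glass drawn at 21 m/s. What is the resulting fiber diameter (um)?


Cross-sectional area from continuity:
  A = Q / v = 8.57391 x 10^-9 / 21 = 4.082814 x 10^-10 m^2
Diameter from circular cross-section:
  d = sqrt(4A / pi) * 10^6 (m -> um)
  d = sqrt(4 * 4.082814 x 10^-10 / pi) * 10^6 = 22.8 um

22.8 um


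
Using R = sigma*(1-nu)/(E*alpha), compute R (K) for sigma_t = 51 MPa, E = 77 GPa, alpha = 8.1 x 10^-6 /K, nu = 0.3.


Thermal shock resistance: R = sigma * (1 - nu) / (E * alpha)
  Numerator = 51 * (1 - 0.3) = 35.7
  Denominator = 77 * 1000 * (8.1 x 10^-6) = 0.6237
  R = 35.7 / 0.6237 = 57.2 K

57.2 K


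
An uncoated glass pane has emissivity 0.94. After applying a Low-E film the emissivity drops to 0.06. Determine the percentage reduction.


Percentage reduction = (1 - coated/uncoated) * 100
  Ratio = 0.06 / 0.94 = 0.0638
  Reduction = (1 - 0.0638) * 100 = 93.6%

93.6%


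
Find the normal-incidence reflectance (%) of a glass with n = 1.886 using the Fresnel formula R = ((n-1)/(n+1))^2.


Fresnel reflectance at normal incidence:
  R = ((n - 1)/(n + 1))^2
  (n - 1)/(n + 1) = (1.886 - 1)/(1.886 + 1) = 0.306999
  R = 0.306999^2 = 0.0942484
  R(%) = 0.0942484 * 100 = 9.425%

9.425%


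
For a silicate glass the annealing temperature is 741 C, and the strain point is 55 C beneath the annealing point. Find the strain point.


Strain point = annealing point - difference:
  T_strain = 741 - 55 = 686 C

686 C


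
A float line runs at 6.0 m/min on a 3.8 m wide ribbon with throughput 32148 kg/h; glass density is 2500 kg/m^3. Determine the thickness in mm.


Ribbon cross-section from mass balance:
  Volume rate = throughput / density = 32148 / 2500 = 12.8592 m^3/h
  thickness = volume rate / (speed * 60 * width), i.e.
  thickness = throughput / (60 * speed * width * density) * 1000
  thickness = 32148 / (60 * 6.0 * 3.8 * 2500) * 1000 = 9.4 mm

9.4 mm


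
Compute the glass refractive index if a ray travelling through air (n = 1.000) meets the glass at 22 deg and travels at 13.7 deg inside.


Apply Snell's law: n1 * sin(theta1) = n2 * sin(theta2)
  n2 = n1 * sin(theta1) / sin(theta2)
  sin(22) = 0.374607
  sin(13.7) = 0.236838
  n2 = 1.000 * 0.374607 / 0.236838 = 1.5817

1.5817


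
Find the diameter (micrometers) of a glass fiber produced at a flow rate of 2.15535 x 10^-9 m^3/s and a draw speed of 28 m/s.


Cross-sectional area from continuity:
  A = Q / v = 2.15535 x 10^-9 / 28 = 7.697679 x 10^-11 m^2
Diameter from circular cross-section:
  d = sqrt(4A / pi) * 10^6 (m -> um)
  d = sqrt(4 * 7.697679 x 10^-11 / pi) * 10^6 = 9.9 um

9.9 um


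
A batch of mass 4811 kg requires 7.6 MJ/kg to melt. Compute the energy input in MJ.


Total energy = mass * specific energy
  E = 4811 * 7.6 = 36563.6 MJ

36563.6 MJ


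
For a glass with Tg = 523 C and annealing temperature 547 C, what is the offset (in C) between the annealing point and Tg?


Offset = T_anneal - Tg:
  offset = 547 - 523 = 24 C

24 C


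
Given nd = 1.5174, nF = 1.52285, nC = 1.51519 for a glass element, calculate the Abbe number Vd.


Abbe number formula: Vd = (nd - 1) / (nF - nC)
  nd - 1 = 1.5174 - 1 = 0.5174
  nF - nC = 1.52285 - 1.51519 = 0.00766
  Vd = 0.5174 / 0.00766 = 67.55

67.55


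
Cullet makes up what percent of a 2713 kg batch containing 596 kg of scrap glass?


Cullet ratio = (cullet mass / total batch mass) * 100
  Ratio = 596 / 2713 * 100 = 21.97%

21.97%


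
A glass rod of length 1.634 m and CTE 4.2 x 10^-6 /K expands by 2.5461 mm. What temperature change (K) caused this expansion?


Rearrange dL = alpha * L0 * dT for dT:
  dT = dL / (alpha * L0)
  dL (m) = 2.5461 / 1000 = 0.0025461
  dT = 0.0025461 / ((4.2 x 10^-6) * 1.634) = 371.0 K

371.0 K


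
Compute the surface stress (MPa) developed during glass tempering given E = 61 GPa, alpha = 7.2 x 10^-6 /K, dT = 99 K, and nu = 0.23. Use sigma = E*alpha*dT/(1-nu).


Tempering stress: sigma = E * alpha * dT / (1 - nu)
  E (MPa) = 61 * 1000 = 61000
  Numerator = 61000 * (7.2 x 10^-6) * 99 = 43.4808
  Denominator = 1 - 0.23 = 0.77
  sigma = 43.4808 / 0.77 = 56.5 MPa

56.5 MPa


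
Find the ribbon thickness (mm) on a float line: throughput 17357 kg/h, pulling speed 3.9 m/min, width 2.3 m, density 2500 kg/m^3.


Ribbon cross-section from mass balance:
  Volume rate = throughput / density = 17357 / 2500 = 6.9428 m^3/h
  thickness = volume rate / (speed * 60 * width), i.e.
  thickness = throughput / (60 * speed * width * density) * 1000
  thickness = 17357 / (60 * 3.9 * 2.3 * 2500) * 1000 = 12.9 mm

12.9 mm


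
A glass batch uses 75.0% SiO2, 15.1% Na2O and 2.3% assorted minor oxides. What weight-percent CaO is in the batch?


Pieces sum to 100%:
  CaO = 100 - (SiO2 + Na2O + others)
  CaO = 100 - (75.0 + 15.1 + 2.3) = 7.6%

7.6%


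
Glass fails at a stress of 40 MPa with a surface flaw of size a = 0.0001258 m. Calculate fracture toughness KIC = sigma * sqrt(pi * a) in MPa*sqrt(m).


Fracture toughness: KIC = sigma * sqrt(pi * a)
  pi * a = pi * 0.0001258 = 0.000395212
  sqrt(pi * a) = 0.01988
  KIC = 40 * 0.01988 = 0.795 MPa*sqrt(m)

0.795 MPa*sqrt(m)


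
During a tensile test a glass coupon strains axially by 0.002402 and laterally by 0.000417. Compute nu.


Poisson's ratio: nu = lateral strain / axial strain
  nu = 0.000417 / 0.002402 = 0.1736

0.1736


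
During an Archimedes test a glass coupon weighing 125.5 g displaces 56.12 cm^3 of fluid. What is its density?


Use the definition of density:
  rho = mass / volume
  rho = 125.5 / 56.12 = 2.236 g/cm^3

2.236 g/cm^3


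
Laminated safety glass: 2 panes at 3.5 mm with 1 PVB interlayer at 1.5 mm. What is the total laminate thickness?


Total thickness = glass contribution + PVB contribution
  Glass: 2 * 3.5 = 7.0 mm
  PVB: 1 * 1.5 = 1.5 mm
  Total = 7.0 + 1.5 = 8.5 mm

8.5 mm


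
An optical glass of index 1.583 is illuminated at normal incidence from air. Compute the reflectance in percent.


Fresnel reflectance at normal incidence:
  R = ((n - 1)/(n + 1))^2
  (n - 1)/(n + 1) = (1.583 - 1)/(1.583 + 1) = 0.225707
  R = 0.225707^2 = 0.0509436
  R(%) = 0.0509436 * 100 = 5.094%

5.094%


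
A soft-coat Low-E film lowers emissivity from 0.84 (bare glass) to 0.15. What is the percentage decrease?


Percentage reduction = (1 - coated/uncoated) * 100
  Ratio = 0.15 / 0.84 = 0.1786
  Reduction = (1 - 0.1786) * 100 = 82.1%

82.1%


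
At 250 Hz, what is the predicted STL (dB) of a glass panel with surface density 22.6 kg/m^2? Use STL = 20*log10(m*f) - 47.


Mass law: STL = 20 * log10(m * f) - 47
  m * f = 22.6 * 250 = 5650
  log10(5650) = 3.75205
  STL = 20 * 3.75205 - 47 = 75.041 - 47 = 28.0 dB

28.0 dB


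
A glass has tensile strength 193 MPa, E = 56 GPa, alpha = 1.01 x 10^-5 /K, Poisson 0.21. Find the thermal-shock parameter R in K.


Thermal shock resistance: R = sigma * (1 - nu) / (E * alpha)
  Numerator = 193 * (1 - 0.21) = 152.47
  Denominator = 56 * 1000 * (1.01 x 10^-5) = 0.5656
  R = 152.47 / 0.5656 = 269.6 K

269.6 K


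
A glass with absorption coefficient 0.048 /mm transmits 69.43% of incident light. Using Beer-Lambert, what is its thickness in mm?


Rearrange T = exp(-alpha * thickness):
  thickness = -ln(T) / alpha
  T = 69.43/100 = 0.6943
  ln(T) = -0.36485
  -ln(T) = 0.36485
  thickness = 0.36485 / 0.048 = 7.6 mm

7.6 mm


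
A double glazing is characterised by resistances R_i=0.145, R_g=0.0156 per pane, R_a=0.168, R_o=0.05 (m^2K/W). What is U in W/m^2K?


Total thermal resistance (series):
  R_total = R_in + R_glass + R_air + R_glass + R_out
  R_total = 0.145 + 0.0156 + 0.168 + 0.0156 + 0.05 = 0.3942 m^2K/W
U-value = 1 / R_total = 1 / 0.3942 = 2.537 W/m^2K

2.537 W/m^2K


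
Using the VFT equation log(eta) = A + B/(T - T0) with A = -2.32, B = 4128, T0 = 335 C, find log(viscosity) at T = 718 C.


VFT equation: log(eta) = A + B / (T - T0)
  T - T0 = 718 - 335 = 383
  B / (T - T0) = 4128 / 383 = 10.778
  log(eta) = -2.32 + 10.778 = 8.458

8.458


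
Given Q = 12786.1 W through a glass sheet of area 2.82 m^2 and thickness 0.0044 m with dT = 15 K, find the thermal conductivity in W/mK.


Fourier's law rearranged: k = Q * t / (A * dT)
  Numerator = 12786.1 * 0.0044 = 56.25884
  Denominator = 2.82 * 15 = 42.3
  k = 56.25884 / 42.3 = 1.33 W/mK

1.33 W/mK


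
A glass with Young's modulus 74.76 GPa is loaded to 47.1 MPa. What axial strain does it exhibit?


Rearrange E = sigma / epsilon:
  epsilon = sigma / E
  E (MPa) = 74.76 * 1000 = 74760
  epsilon = 47.1 / 74760 = 0.00063

0.00063


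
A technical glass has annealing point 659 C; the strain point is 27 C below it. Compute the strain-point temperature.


Strain point = annealing point - difference:
  T_strain = 659 - 27 = 632 C

632 C


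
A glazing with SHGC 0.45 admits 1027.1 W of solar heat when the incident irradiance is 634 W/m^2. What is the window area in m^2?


Rearrange Q = Area * SHGC * Irradiance:
  Area = Q / (SHGC * Irradiance)
  Area = 1027.1 / (0.45 * 634) = 3.6 m^2

3.6 m^2


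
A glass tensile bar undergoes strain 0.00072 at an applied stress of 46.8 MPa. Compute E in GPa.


Young's modulus: E = stress / strain
  E = 46.8 MPa / 0.00072 = 65000 MPa
Convert to GPa: 65000 / 1000 = 65.0 GPa

65.0 GPa


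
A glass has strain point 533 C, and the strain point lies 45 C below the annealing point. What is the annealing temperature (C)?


T_anneal = T_strain + gap:
  T_anneal = 533 + 45 = 578 C

578 C


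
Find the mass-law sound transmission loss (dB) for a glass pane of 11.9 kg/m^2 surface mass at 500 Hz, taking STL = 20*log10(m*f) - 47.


Mass law: STL = 20 * log10(m * f) - 47
  m * f = 11.9 * 500 = 5950
  log10(5950) = 3.77452
  STL = 20 * 3.77452 - 47 = 75.4904 - 47 = 28.5 dB

28.5 dB


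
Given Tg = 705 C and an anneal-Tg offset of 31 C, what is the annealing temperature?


The annealing temperature is Tg plus the offset:
  T_anneal = 705 + 31 = 736 C

736 C


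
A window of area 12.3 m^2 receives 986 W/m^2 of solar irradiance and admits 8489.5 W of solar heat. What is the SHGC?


Rearrange Q = Area * SHGC * Irradiance:
  SHGC = Q / (Area * Irradiance)
  SHGC = 8489.5 / (12.3 * 986) = 0.7

0.7


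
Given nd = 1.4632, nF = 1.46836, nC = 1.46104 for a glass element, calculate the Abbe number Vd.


Abbe number formula: Vd = (nd - 1) / (nF - nC)
  nd - 1 = 1.4632 - 1 = 0.4632
  nF - nC = 1.46836 - 1.46104 = 0.00732
  Vd = 0.4632 / 0.00732 = 63.28

63.28


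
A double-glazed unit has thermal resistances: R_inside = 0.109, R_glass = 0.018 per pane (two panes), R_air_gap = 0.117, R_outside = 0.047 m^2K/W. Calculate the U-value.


Total thermal resistance (series):
  R_total = R_in + R_glass + R_air + R_glass + R_out
  R_total = 0.109 + 0.018 + 0.117 + 0.018 + 0.047 = 0.309 m^2K/W
U-value = 1 / R_total = 1 / 0.309 = 3.236 W/m^2K

3.236 W/m^2K


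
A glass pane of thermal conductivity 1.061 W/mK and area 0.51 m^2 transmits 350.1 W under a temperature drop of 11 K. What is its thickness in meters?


Fourier's law: t = k * A * dT / Q
  t = 1.061 * 0.51 * 11 / 350.1
  t = 5.95221 / 350.1 = 0.017 m

0.017 m


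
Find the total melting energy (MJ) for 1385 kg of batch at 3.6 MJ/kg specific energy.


Total energy = mass * specific energy
  E = 1385 * 3.6 = 4986 MJ

4986 MJ


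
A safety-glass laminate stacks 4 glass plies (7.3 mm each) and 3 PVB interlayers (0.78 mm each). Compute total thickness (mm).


Total thickness = glass contribution + PVB contribution
  Glass: 4 * 7.3 = 29.2 mm
  PVB: 3 * 0.78 = 2.34 mm
  Total = 29.2 + 2.34 = 31.54 mm

31.54 mm


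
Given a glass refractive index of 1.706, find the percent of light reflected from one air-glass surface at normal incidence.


Fresnel reflectance at normal incidence:
  R = ((n - 1)/(n + 1))^2
  (n - 1)/(n + 1) = (1.706 - 1)/(1.706 + 1) = 0.260902
  R = 0.260902^2 = 0.0680699
  R(%) = 0.0680699 * 100 = 6.807%

6.807%


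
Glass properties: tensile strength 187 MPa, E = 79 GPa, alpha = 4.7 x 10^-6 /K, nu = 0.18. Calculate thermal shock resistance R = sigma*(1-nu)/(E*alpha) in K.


Thermal shock resistance: R = sigma * (1 - nu) / (E * alpha)
  Numerator = 187 * (1 - 0.18) = 153.34
  Denominator = 79 * 1000 * (4.7 x 10^-6) = 0.3713
  R = 153.34 / 0.3713 = 413.0 K

413.0 K


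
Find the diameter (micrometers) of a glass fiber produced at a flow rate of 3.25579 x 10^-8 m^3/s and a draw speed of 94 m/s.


Cross-sectional area from continuity:
  A = Q / v = 3.25579 x 10^-8 / 94 = 3.463606 x 10^-10 m^2
Diameter from circular cross-section:
  d = sqrt(4A / pi) * 10^6 (m -> um)
  d = sqrt(4 * 3.463606 x 10^-10 / pi) * 10^6 = 21.0 um

21.0 um


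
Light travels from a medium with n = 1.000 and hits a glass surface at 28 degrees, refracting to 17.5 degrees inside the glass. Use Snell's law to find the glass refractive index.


Apply Snell's law: n1 * sin(theta1) = n2 * sin(theta2)
  n2 = n1 * sin(theta1) / sin(theta2)
  sin(28) = 0.469472
  sin(17.5) = 0.300706
  n2 = 1.000 * 0.469472 / 0.300706 = 1.5612

1.5612


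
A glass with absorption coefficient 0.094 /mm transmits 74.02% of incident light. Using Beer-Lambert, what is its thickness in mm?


Rearrange T = exp(-alpha * thickness):
  thickness = -ln(T) / alpha
  T = 74.02/100 = 0.7402
  ln(T) = -0.30083
  -ln(T) = 0.30083
  thickness = 0.30083 / 0.094 = 3.2 mm

3.2 mm


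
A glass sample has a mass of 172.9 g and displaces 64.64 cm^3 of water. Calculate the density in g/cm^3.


Use the definition of density:
  rho = mass / volume
  rho = 172.9 / 64.64 = 2.675 g/cm^3

2.675 g/cm^3


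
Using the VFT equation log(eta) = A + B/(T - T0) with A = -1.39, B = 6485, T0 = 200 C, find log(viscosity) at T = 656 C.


VFT equation: log(eta) = A + B / (T - T0)
  T - T0 = 656 - 200 = 456
  B / (T - T0) = 6485 / 456 = 14.221
  log(eta) = -1.39 + 14.221 = 12.831

12.831


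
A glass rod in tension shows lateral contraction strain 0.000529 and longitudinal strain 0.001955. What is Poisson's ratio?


Poisson's ratio: nu = lateral strain / axial strain
  nu = 0.000529 / 0.001955 = 0.2706

0.2706


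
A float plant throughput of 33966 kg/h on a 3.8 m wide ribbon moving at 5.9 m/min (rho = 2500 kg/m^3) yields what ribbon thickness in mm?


Ribbon cross-section from mass balance:
  Volume rate = throughput / density = 33966 / 2500 = 13.5864 m^3/h
  thickness = volume rate / (speed * 60 * width), i.e.
  thickness = throughput / (60 * speed * width * density) * 1000
  thickness = 33966 / (60 * 5.9 * 3.8 * 2500) * 1000 = 10.1 mm

10.1 mm


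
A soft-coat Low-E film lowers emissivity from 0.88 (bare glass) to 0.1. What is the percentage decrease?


Percentage reduction = (1 - coated/uncoated) * 100
  Ratio = 0.1 / 0.88 = 0.1136
  Reduction = (1 - 0.1136) * 100 = 88.6%

88.6%


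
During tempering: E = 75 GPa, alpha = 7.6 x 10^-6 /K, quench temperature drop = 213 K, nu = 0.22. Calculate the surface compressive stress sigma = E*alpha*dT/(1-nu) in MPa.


Tempering stress: sigma = E * alpha * dT / (1 - nu)
  E (MPa) = 75 * 1000 = 75000
  Numerator = 75000 * (7.6 x 10^-6) * 213 = 121.41
  Denominator = 1 - 0.22 = 0.78
  sigma = 121.41 / 0.78 = 155.7 MPa

155.7 MPa


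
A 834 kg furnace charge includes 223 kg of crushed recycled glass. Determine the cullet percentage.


Cullet ratio = (cullet mass / total batch mass) * 100
  Ratio = 223 / 834 * 100 = 26.74%

26.74%


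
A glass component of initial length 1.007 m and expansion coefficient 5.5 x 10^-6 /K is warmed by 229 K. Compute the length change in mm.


Thermal expansion formula: dL = alpha * L0 * dT
  dL = (5.5 x 10^-6) * 1.007 * 229 = 0.00126832 m
Convert to mm: 0.00126832 * 1000 = 1.2683 mm

1.2683 mm


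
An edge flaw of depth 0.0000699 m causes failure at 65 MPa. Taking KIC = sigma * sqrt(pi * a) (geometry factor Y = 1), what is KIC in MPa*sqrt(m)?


Fracture toughness: KIC = sigma * sqrt(pi * a)
  pi * a = pi * 0.0000699 = 0.000219597
  sqrt(pi * a) = 0.014819
  KIC = 65 * 0.014819 = 0.963 MPa*sqrt(m)

0.963 MPa*sqrt(m)


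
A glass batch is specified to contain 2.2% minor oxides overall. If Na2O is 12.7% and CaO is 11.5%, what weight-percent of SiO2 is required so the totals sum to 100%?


Known pieces sum to 100%:
  SiO2 = 100 - (others + Na2O + CaO)
  SiO2 = 100 - (2.2 + 12.7 + 11.5) = 73.6%

73.6%


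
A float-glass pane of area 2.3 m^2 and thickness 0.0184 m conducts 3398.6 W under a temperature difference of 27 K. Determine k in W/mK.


Fourier's law rearranged: k = Q * t / (A * dT)
  Numerator = 3398.6 * 0.0184 = 62.53424
  Denominator = 2.3 * 27 = 62.1
  k = 62.53424 / 62.1 = 1.007 W/mK

1.007 W/mK


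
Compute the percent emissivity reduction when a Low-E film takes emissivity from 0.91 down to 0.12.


Percentage reduction = (1 - coated/uncoated) * 100
  Ratio = 0.12 / 0.91 = 0.1319
  Reduction = (1 - 0.1319) * 100 = 86.8%

86.8%


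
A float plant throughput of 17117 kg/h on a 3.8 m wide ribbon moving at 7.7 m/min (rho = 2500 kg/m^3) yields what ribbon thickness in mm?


Ribbon cross-section from mass balance:
  Volume rate = throughput / density = 17117 / 2500 = 6.8468 m^3/h
  thickness = volume rate / (speed * 60 * width), i.e.
  thickness = throughput / (60 * speed * width * density) * 1000
  thickness = 17117 / (60 * 7.7 * 3.8 * 2500) * 1000 = 3.9 mm

3.9 mm


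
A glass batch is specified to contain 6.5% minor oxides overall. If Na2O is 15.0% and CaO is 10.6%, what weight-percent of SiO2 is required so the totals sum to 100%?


Known pieces sum to 100%:
  SiO2 = 100 - (others + Na2O + CaO)
  SiO2 = 100 - (6.5 + 15.0 + 10.6) = 67.9%

67.9%


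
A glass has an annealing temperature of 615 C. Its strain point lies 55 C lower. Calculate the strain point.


Strain point = annealing point - difference:
  T_strain = 615 - 55 = 560 C

560 C


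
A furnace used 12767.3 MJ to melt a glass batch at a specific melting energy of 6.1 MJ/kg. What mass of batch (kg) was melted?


Rearrange E = m * s for m:
  m = E / s
  m = 12767.3 / 6.1 = 2093.0 kg

2093.0 kg


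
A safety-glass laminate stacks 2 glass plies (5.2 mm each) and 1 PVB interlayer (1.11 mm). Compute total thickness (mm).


Total thickness = glass contribution + PVB contribution
  Glass: 2 * 5.2 = 10.4 mm
  PVB: 1 * 1.11 = 1.11 mm
  Total = 10.4 + 1.11 = 11.51 mm

11.51 mm


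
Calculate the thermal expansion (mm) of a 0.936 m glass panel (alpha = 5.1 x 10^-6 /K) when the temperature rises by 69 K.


Thermal expansion formula: dL = alpha * L0 * dT
  dL = (5.1 x 10^-6) * 0.936 * 69 = 0.00032938 m
Convert to mm: 0.00032938 * 1000 = 0.3294 mm

0.3294 mm


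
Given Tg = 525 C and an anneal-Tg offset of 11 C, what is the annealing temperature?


The annealing temperature is Tg plus the offset:
  T_anneal = 525 + 11 = 536 C

536 C


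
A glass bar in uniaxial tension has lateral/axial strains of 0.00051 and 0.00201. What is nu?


Poisson's ratio: nu = lateral strain / axial strain
  nu = 0.00051 / 0.00201 = 0.2537

0.2537


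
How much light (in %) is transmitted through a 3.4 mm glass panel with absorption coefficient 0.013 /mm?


Beer-Lambert law: T = exp(-alpha * thickness)
  exponent = -0.013 * 3.4 = -0.0442
  T = exp(-0.0442) = 0.9568
  Percentage = 0.9568 * 100 = 95.68%

95.68%


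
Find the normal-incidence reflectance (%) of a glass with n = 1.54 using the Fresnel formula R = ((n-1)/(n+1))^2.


Fresnel reflectance at normal incidence:
  R = ((n - 1)/(n + 1))^2
  (n - 1)/(n + 1) = (1.54 - 1)/(1.54 + 1) = 0.212598
  R = 0.212598^2 = 0.0451979
  R(%) = 0.0451979 * 100 = 4.52%

4.52%


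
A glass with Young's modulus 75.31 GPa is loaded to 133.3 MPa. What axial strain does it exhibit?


Rearrange E = sigma / epsilon:
  epsilon = sigma / E
  E (MPa) = 75.31 * 1000 = 75310
  epsilon = 133.3 / 75310 = 0.00177

0.00177


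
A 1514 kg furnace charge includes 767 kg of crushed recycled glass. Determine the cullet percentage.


Cullet ratio = (cullet mass / total batch mass) * 100
  Ratio = 767 / 1514 * 100 = 50.66%

50.66%


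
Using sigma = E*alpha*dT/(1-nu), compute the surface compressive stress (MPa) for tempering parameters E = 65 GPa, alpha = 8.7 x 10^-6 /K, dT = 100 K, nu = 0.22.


Tempering stress: sigma = E * alpha * dT / (1 - nu)
  E (MPa) = 65 * 1000 = 65000
  Numerator = 65000 * (8.7 x 10^-6) * 100 = 56.55
  Denominator = 1 - 0.22 = 0.78
  sigma = 56.55 / 0.78 = 72.5 MPa

72.5 MPa


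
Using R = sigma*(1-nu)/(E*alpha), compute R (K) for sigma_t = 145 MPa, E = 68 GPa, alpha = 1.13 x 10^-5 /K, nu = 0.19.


Thermal shock resistance: R = sigma * (1 - nu) / (E * alpha)
  Numerator = 145 * (1 - 0.19) = 117.45
  Denominator = 68 * 1000 * (1.13 x 10^-5) = 0.7684
  R = 117.45 / 0.7684 = 152.9 K

152.9 K


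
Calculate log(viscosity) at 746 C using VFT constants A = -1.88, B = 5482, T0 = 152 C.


VFT equation: log(eta) = A + B / (T - T0)
  T - T0 = 746 - 152 = 594
  B / (T - T0) = 5482 / 594 = 9.229
  log(eta) = -1.88 + 9.229 = 7.349

7.349


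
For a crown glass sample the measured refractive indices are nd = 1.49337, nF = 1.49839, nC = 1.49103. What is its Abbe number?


Abbe number formula: Vd = (nd - 1) / (nF - nC)
  nd - 1 = 1.49337 - 1 = 0.49337
  nF - nC = 1.49839 - 1.49103 = 0.00736
  Vd = 0.49337 / 0.00736 = 67.03

67.03


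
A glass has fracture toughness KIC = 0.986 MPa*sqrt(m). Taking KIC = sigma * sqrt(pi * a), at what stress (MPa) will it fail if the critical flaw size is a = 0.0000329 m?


Rearrange KIC = sigma * sqrt(pi * a):
  sigma = KIC / sqrt(pi * a)
  sqrt(pi * 0.0000329) = 0.010167
  sigma = 0.986 / 0.010167 = 96.98 MPa

96.98 MPa


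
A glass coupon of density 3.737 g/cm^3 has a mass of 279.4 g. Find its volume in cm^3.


Rearrange rho = m / V:
  V = m / rho
  V = 279.4 / 3.737 = 74.766 cm^3

74.766 cm^3


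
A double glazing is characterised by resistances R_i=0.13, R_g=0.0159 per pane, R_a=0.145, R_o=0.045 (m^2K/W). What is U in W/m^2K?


Total thermal resistance (series):
  R_total = R_in + R_glass + R_air + R_glass + R_out
  R_total = 0.13 + 0.0159 + 0.145 + 0.0159 + 0.045 = 0.3518 m^2K/W
U-value = 1 / R_total = 1 / 0.3518 = 2.843 W/m^2K

2.843 W/m^2K


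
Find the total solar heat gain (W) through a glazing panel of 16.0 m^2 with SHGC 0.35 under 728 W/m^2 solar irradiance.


Solar heat gain: Q = Area * SHGC * Irradiance
  Q = 16.0 * 0.35 * 728 = 4076.8 W

4076.8 W


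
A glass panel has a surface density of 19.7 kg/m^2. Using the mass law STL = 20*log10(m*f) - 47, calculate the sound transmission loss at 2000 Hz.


Mass law: STL = 20 * log10(m * f) - 47
  m * f = 19.7 * 2000 = 39400
  log10(39400) = 4.5955
  STL = 20 * 4.5955 - 47 = 91.91 - 47 = 44.9 dB

44.9 dB


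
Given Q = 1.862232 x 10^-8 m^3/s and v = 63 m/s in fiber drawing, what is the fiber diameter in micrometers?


Cross-sectional area from continuity:
  A = Q / v = 1.862232 x 10^-8 / 63 = 2.955924 x 10^-10 m^2
Diameter from circular cross-section:
  d = sqrt(4A / pi) * 10^6 (m -> um)
  d = sqrt(4 * 2.955924 x 10^-10 / pi) * 10^6 = 19.4 um

19.4 um


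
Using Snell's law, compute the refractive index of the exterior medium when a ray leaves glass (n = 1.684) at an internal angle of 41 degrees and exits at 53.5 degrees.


Apply Snell's law: n1 * sin(theta1) = n2 * sin(theta2)
  n2 = n1 * sin(theta1) / sin(theta2)
  sin(41) = 0.656059
  sin(53.5) = 0.803857
  n2 = 1.684 * 0.656059 / 0.803857 = 1.3744

1.3744


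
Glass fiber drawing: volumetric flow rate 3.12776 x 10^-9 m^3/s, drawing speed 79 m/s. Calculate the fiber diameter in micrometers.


Cross-sectional area from continuity:
  A = Q / v = 3.12776 x 10^-9 / 79 = 3.95919 x 10^-11 m^2
Diameter from circular cross-section:
  d = sqrt(4A / pi) * 10^6 (m -> um)
  d = sqrt(4 * 3.95919 x 10^-11 / pi) * 10^6 = 7.1 um

7.1 um


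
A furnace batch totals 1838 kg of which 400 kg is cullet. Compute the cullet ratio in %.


Cullet ratio = (cullet mass / total batch mass) * 100
  Ratio = 400 / 1838 * 100 = 21.76%

21.76%


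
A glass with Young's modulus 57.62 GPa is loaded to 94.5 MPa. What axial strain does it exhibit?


Rearrange E = sigma / epsilon:
  epsilon = sigma / E
  E (MPa) = 57.62 * 1000 = 57620
  epsilon = 94.5 / 57620 = 0.00164

0.00164


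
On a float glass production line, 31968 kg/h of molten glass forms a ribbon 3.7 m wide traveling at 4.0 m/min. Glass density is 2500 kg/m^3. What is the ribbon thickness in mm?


Ribbon cross-section from mass balance:
  Volume rate = throughput / density = 31968 / 2500 = 12.7872 m^3/h
  thickness = volume rate / (speed * 60 * width), i.e.
  thickness = throughput / (60 * speed * width * density) * 1000
  thickness = 31968 / (60 * 4.0 * 3.7 * 2500) * 1000 = 14.4 mm

14.4 mm
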